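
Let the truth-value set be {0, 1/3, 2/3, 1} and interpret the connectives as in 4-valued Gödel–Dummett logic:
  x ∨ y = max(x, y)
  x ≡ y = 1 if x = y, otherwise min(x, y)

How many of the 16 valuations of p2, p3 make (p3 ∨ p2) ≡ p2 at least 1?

p2 = 0, p3 = 0 ↦ 1  ≥
p2 = 0, p3 = 1/3 ↦ 0  <
p2 = 0, p3 = 2/3 ↦ 0  <
p2 = 0, p3 = 1 ↦ 0  <
p2 = 1/3, p3 = 0 ↦ 1  ≥
p2 = 1/3, p3 = 1/3 ↦ 1  ≥
p2 = 1/3, p3 = 2/3 ↦ 1/3  <
p2 = 1/3, p3 = 1 ↦ 1/3  <
p2 = 2/3, p3 = 0 ↦ 1  ≥
p2 = 2/3, p3 = 1/3 ↦ 1  ≥
p2 = 2/3, p3 = 2/3 ↦ 1  ≥
p2 = 2/3, p3 = 1 ↦ 2/3  <
p2 = 1, p3 = 0 ↦ 1  ≥
p2 = 1, p3 = 1/3 ↦ 1  ≥
p2 = 1, p3 = 2/3 ↦ 1  ≥
p2 = 1, p3 = 1 ↦ 1  ≥
So 10 of the 16 assignments meet the threshold.

10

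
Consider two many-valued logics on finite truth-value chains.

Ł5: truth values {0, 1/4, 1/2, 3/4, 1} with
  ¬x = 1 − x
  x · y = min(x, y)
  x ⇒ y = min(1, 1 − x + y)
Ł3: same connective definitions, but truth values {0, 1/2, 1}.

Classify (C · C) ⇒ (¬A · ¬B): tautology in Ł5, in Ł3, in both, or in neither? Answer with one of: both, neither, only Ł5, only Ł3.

In Ł5: at A = 0, B = 1/4, C = 1 the value is 3/4 — not a tautology.
In Ł3: at A = 0, B = 1/2, C = 1 the value is 1/2 — not a tautology.

neither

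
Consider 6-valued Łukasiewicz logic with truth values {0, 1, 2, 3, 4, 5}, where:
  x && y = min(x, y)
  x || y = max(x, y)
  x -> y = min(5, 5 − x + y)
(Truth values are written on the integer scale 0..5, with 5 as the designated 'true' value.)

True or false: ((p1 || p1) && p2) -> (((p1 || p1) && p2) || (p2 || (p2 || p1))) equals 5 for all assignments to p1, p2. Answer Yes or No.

Yes

At p1 = 1, p2 = 0, for instance:
p1 || p1 = 1 || 1 = 1
(p1 || p1) && p2 = 1 && 0 = 0
p2 || p1 = 0 || 1 = 1
p2 || (p2 || p1) = 0 || 1 = 1
((p1 || p1) && p2) || (p2 || (p2 || p1)) = 0 || 1 = 1
((p1 || p1) && p2) -> (((p1 || p1) && p2) || (p2 || (p2 || p1))) = 0 -> 1 = 5
and checking the remaining 35 assignments likewise gives ≥ 5 in every case.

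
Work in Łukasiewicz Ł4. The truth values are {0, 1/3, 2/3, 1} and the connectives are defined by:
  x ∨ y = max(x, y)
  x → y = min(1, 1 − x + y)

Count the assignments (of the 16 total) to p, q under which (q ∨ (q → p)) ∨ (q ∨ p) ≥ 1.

13

p = 0, q = 0 ↦ 1  ≥
p = 0, q = 1/3 ↦ 2/3  <
p = 0, q = 2/3 ↦ 2/3  <
p = 0, q = 1 ↦ 1  ≥
p = 1/3, q = 0 ↦ 1  ≥
p = 1/3, q = 1/3 ↦ 1  ≥
p = 1/3, q = 2/3 ↦ 2/3  <
p = 1/3, q = 1 ↦ 1  ≥
p = 2/3, q = 0 ↦ 1  ≥
p = 2/3, q = 1/3 ↦ 1  ≥
p = 2/3, q = 2/3 ↦ 1  ≥
p = 2/3, q = 1 ↦ 1  ≥
p = 1, q = 0 ↦ 1  ≥
p = 1, q = 1/3 ↦ 1  ≥
p = 1, q = 2/3 ↦ 1  ≥
p = 1, q = 1 ↦ 1  ≥
So 13 of the 16 assignments meet the threshold.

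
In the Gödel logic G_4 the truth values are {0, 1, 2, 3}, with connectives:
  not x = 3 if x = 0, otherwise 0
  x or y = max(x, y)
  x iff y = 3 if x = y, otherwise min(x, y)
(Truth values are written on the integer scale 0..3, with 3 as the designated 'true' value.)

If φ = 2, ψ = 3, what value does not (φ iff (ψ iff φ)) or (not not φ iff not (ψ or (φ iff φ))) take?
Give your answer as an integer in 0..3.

0

ψ iff φ = 3 iff 2 = 2
φ iff (ψ iff φ) = 2 iff 2 = 3
not (φ iff (ψ iff φ)) = not 3 = 0
not φ = not 2 = 0
not not φ = not 0 = 3
φ iff φ = 2 iff 2 = 3
ψ or (φ iff φ) = 3 or 3 = 3
not (ψ or (φ iff φ)) = not 3 = 0
not not φ iff not (ψ or (φ iff φ)) = 3 iff 0 = 0
not (φ iff (ψ iff φ)) or (not not φ iff not (ψ or (φ iff φ))) = 0 or 0 = 0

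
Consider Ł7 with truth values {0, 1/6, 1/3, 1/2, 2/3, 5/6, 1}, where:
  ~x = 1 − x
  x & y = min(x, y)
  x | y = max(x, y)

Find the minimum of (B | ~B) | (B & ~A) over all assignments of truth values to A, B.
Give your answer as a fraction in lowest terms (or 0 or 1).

Take A = 0, B = 1/2:
~B = ~1/2 = 1/2
B | ~B = 1/2 | 1/2 = 1/2
~A = ~0 = 1
B & ~A = 1/2 & 1 = 1/2
(B | ~B) | (B & ~A) = 1/2 | 1/2 = 1/2
No assignment yields a value below 1/2, so this is the minimum.

1/2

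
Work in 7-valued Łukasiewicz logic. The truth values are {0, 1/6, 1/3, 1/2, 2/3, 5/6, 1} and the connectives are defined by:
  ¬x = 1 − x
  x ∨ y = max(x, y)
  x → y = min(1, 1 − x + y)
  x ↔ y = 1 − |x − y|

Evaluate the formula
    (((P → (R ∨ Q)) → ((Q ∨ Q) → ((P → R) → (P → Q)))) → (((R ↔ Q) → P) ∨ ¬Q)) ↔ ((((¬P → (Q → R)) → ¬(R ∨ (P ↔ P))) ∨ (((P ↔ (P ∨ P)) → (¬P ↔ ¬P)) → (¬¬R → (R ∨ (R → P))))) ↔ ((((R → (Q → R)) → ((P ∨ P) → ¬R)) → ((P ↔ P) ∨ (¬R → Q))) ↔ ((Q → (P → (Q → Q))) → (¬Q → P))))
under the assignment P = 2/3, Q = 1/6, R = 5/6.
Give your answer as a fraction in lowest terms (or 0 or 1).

5/6

R ∨ Q = 5/6 ∨ 1/6 = 5/6
P → (R ∨ Q) = 2/3 → 5/6 = 1
Q ∨ Q = 1/6 ∨ 1/6 = 1/6
P → R = 2/3 → 5/6 = 1
P → Q = 2/3 → 1/6 = 1/2
(P → R) → (P → Q) = 1 → 1/2 = 1/2
(Q ∨ Q) → ((P → R) → (P → Q)) = 1/6 → 1/2 = 1
(P → (R ∨ Q)) → ((Q ∨ Q) → ((P → R) → (P → Q))) = 1 → 1 = 1
R ↔ Q = 5/6 ↔ 1/6 = 1/3
(R ↔ Q) → P = 1/3 → 2/3 = 1
¬Q = ¬1/6 = 5/6
((R ↔ Q) → P) ∨ ¬Q = 1 ∨ 5/6 = 1
((P → (R ∨ Q)) → ((Q ∨ Q) → ((P → R) → (P → Q)))) → (((R ↔ Q) → P) ∨ ¬Q) = 1 → 1 = 1
¬P = ¬2/3 = 1/3
Q → R = 1/6 → 5/6 = 1
¬P → (Q → R) = 1/3 → 1 = 1
P ↔ P = 2/3 ↔ 2/3 = 1
R ∨ (P ↔ P) = 5/6 ∨ 1 = 1
¬(R ∨ (P ↔ P)) = ¬1 = 0
(¬P → (Q → R)) → ¬(R ∨ (P ↔ P)) = 1 → 0 = 0
P ∨ P = 2/3 ∨ 2/3 = 2/3
P ↔ (P ∨ P) = 2/3 ↔ 2/3 = 1
¬P = ¬2/3 = 1/3
¬P = ¬2/3 = 1/3
¬P ↔ ¬P = 1/3 ↔ 1/3 = 1
(P ↔ (P ∨ P)) → (¬P ↔ ¬P) = 1 → 1 = 1
¬R = ¬5/6 = 1/6
¬¬R = ¬1/6 = 5/6
R → P = 5/6 → 2/3 = 5/6
R ∨ (R → P) = 5/6 ∨ 5/6 = 5/6
¬¬R → (R ∨ (R → P)) = 5/6 → 5/6 = 1
((P ↔ (P ∨ P)) → (¬P ↔ ¬P)) → (¬¬R → (R ∨ (R → P))) = 1 → 1 = 1
((¬P → (Q → R)) → ¬(R ∨ (P ↔ P))) ∨ (((P ↔ (P ∨ P)) → (¬P ↔ ¬P)) → (¬¬R → (R ∨ (R → P)))) = 0 ∨ 1 = 1
Q → R = 1/6 → 5/6 = 1
R → (Q → R) = 5/6 → 1 = 1
P ∨ P = 2/3 ∨ 2/3 = 2/3
¬R = ¬5/6 = 1/6
(P ∨ P) → ¬R = 2/3 → 1/6 = 1/2
(R → (Q → R)) → ((P ∨ P) → ¬R) = 1 → 1/2 = 1/2
P ↔ P = 2/3 ↔ 2/3 = 1
¬R = ¬5/6 = 1/6
¬R → Q = 1/6 → 1/6 = 1
(P ↔ P) ∨ (¬R → Q) = 1 ∨ 1 = 1
((R → (Q → R)) → ((P ∨ P) → ¬R)) → ((P ↔ P) ∨ (¬R → Q)) = 1/2 → 1 = 1
Q → Q = 1/6 → 1/6 = 1
P → (Q → Q) = 2/3 → 1 = 1
Q → (P → (Q → Q)) = 1/6 → 1 = 1
¬Q = ¬1/6 = 5/6
¬Q → P = 5/6 → 2/3 = 5/6
(Q → (P → (Q → Q))) → (¬Q → P) = 1 → 5/6 = 5/6
(((R → (Q → R)) → ((P ∨ P) → ¬R)) → ((P ↔ P) ∨ (¬R → Q))) ↔ ((Q → (P → (Q → Q))) → (¬Q → P)) = 1 ↔ 5/6 = 5/6
(((¬P → (Q → R)) → ¬(R ∨ (P ↔ P))) ∨ (((P ↔ (P ∨ P)) → (¬P ↔ ¬P)) → (¬¬R → (R ∨ (R → P))))) ↔ ((((R → (Q → R)) → ((P ∨ P) → ¬R)) → ((P ↔ P) ∨ (¬R → Q))) ↔ ((Q → (P → (Q → Q))) → (¬Q → P))) = 1 ↔ 5/6 = 5/6
(((P → (R ∨ Q)) → ((Q ∨ Q) → ((P → R) → (P → Q)))) → (((R ↔ Q) → P) ∨ ¬Q)) ↔ ((((¬P → (Q → R)) → ¬(R ∨ (P ↔ P))) ∨ (((P ↔ (P ∨ P)) → (¬P ↔ ¬P)) → (¬¬R → (R ∨ (R → P))))) ↔ ((((R → (Q → R)) → ((P ∨ P) → ¬R)) → ((P ↔ P) ∨ (¬R → Q))) ↔ ((Q → (P → (Q → Q))) → (¬Q → P)))) = 1 ↔ 5/6 = 5/6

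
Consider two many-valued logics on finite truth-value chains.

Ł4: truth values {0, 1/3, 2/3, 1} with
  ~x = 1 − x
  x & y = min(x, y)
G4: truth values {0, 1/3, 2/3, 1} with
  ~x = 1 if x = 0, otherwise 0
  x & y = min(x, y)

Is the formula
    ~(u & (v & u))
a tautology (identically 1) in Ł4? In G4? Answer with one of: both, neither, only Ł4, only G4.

neither

In Ł4: at u = 1/3, v = 1/3 the value is 2/3 — not a tautology.
In G4: at u = 1/3, v = 1/3 the value is 0 — not a tautology.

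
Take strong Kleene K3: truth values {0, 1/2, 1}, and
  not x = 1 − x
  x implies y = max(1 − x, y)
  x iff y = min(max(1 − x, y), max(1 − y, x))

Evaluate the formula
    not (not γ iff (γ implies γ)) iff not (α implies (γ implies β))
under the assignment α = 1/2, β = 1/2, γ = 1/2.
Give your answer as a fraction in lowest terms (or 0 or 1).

not γ = not 1/2 = 1/2
γ implies γ = 1/2 implies 1/2 = 1/2
not γ iff (γ implies γ) = 1/2 iff 1/2 = 1/2
not (not γ iff (γ implies γ)) = not 1/2 = 1/2
γ implies β = 1/2 implies 1/2 = 1/2
α implies (γ implies β) = 1/2 implies 1/2 = 1/2
not (α implies (γ implies β)) = not 1/2 = 1/2
not (not γ iff (γ implies γ)) iff not (α implies (γ implies β)) = 1/2 iff 1/2 = 1/2

1/2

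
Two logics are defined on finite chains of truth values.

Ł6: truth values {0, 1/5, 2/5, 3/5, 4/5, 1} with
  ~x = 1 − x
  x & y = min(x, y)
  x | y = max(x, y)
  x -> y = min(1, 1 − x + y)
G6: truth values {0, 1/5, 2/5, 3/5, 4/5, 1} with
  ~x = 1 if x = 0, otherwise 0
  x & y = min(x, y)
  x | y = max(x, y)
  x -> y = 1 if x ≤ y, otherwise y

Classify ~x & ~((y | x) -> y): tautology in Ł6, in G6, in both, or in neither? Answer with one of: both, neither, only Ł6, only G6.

In Ł6: at x = 0, y = 0 the value is 0 — not a tautology.
In G6: at x = 0, y = 0 the value is 0 — not a tautology.

neither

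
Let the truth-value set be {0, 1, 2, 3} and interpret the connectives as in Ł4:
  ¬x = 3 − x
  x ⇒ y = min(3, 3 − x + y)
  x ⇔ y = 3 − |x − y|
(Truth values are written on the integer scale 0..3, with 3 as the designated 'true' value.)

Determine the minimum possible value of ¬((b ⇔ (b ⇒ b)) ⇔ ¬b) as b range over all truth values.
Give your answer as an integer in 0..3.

Take b = 1:
b ⇒ b = 1 ⇒ 1 = 3
b ⇔ (b ⇒ b) = 1 ⇔ 3 = 1
¬b = ¬1 = 2
(b ⇔ (b ⇒ b)) ⇔ ¬b = 1 ⇔ 2 = 2
¬((b ⇔ (b ⇒ b)) ⇔ ¬b) = ¬2 = 1
No assignment yields a value below 1, so this is the minimum.

1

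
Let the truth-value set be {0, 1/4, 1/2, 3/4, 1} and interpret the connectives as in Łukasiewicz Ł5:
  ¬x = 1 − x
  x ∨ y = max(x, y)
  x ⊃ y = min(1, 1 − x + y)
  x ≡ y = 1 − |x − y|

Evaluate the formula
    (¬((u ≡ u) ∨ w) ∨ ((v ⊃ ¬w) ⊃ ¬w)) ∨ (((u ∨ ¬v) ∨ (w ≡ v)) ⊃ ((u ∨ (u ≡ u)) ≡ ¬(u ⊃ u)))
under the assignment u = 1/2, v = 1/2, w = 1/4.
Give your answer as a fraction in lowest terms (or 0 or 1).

u ≡ u = 1/2 ≡ 1/2 = 1
(u ≡ u) ∨ w = 1 ∨ 1/4 = 1
¬((u ≡ u) ∨ w) = ¬1 = 0
¬w = ¬1/4 = 3/4
v ⊃ ¬w = 1/2 ⊃ 3/4 = 1
¬w = ¬1/4 = 3/4
(v ⊃ ¬w) ⊃ ¬w = 1 ⊃ 3/4 = 3/4
¬((u ≡ u) ∨ w) ∨ ((v ⊃ ¬w) ⊃ ¬w) = 0 ∨ 3/4 = 3/4
¬v = ¬1/2 = 1/2
u ∨ ¬v = 1/2 ∨ 1/2 = 1/2
w ≡ v = 1/4 ≡ 1/2 = 3/4
(u ∨ ¬v) ∨ (w ≡ v) = 1/2 ∨ 3/4 = 3/4
u ≡ u = 1/2 ≡ 1/2 = 1
u ∨ (u ≡ u) = 1/2 ∨ 1 = 1
u ⊃ u = 1/2 ⊃ 1/2 = 1
¬(u ⊃ u) = ¬1 = 0
(u ∨ (u ≡ u)) ≡ ¬(u ⊃ u) = 1 ≡ 0 = 0
((u ∨ ¬v) ∨ (w ≡ v)) ⊃ ((u ∨ (u ≡ u)) ≡ ¬(u ⊃ u)) = 3/4 ⊃ 0 = 1/4
(¬((u ≡ u) ∨ w) ∨ ((v ⊃ ¬w) ⊃ ¬w)) ∨ (((u ∨ ¬v) ∨ (w ≡ v)) ⊃ ((u ∨ (u ≡ u)) ≡ ¬(u ⊃ u))) = 3/4 ∨ 1/4 = 3/4

3/4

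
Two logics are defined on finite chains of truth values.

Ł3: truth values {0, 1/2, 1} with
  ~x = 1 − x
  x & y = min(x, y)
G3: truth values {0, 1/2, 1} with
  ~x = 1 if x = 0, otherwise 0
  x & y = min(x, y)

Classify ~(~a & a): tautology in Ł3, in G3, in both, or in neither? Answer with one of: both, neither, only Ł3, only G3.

only G3

In Ł3: at a = 1/2 the value is 1/2 — not a tautology.
In G3: every assignment gives 1 — tautology.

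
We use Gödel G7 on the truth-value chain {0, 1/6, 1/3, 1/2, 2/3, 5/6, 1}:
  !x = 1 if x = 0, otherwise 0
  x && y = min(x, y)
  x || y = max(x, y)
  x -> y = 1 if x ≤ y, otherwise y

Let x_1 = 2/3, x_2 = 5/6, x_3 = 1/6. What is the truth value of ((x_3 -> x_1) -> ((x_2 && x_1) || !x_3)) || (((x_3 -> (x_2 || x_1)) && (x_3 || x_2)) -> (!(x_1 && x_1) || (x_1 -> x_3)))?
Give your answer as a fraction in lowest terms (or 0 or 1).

x_3 -> x_1 = 1/6 -> 2/3 = 1
x_2 && x_1 = 5/6 && 2/3 = 2/3
!x_3 = !1/6 = 0
(x_2 && x_1) || !x_3 = 2/3 || 0 = 2/3
(x_3 -> x_1) -> ((x_2 && x_1) || !x_3) = 1 -> 2/3 = 2/3
x_2 || x_1 = 5/6 || 2/3 = 5/6
x_3 -> (x_2 || x_1) = 1/6 -> 5/6 = 1
x_3 || x_2 = 1/6 || 5/6 = 5/6
(x_3 -> (x_2 || x_1)) && (x_3 || x_2) = 1 && 5/6 = 5/6
x_1 && x_1 = 2/3 && 2/3 = 2/3
!(x_1 && x_1) = !2/3 = 0
x_1 -> x_3 = 2/3 -> 1/6 = 1/6
!(x_1 && x_1) || (x_1 -> x_3) = 0 || 1/6 = 1/6
((x_3 -> (x_2 || x_1)) && (x_3 || x_2)) -> (!(x_1 && x_1) || (x_1 -> x_3)) = 5/6 -> 1/6 = 1/6
((x_3 -> x_1) -> ((x_2 && x_1) || !x_3)) || (((x_3 -> (x_2 || x_1)) && (x_3 || x_2)) -> (!(x_1 && x_1) || (x_1 -> x_3))) = 2/3 || 1/6 = 2/3

2/3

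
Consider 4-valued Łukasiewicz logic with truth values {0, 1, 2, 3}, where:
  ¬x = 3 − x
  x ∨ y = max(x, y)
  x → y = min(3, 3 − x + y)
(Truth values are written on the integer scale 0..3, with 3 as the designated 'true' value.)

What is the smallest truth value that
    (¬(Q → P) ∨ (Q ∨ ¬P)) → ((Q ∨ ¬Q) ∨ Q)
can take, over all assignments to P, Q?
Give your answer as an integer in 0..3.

Take P = 0, Q = 1:
Q → P = 1 → 0 = 2
¬(Q → P) = ¬2 = 1
¬P = ¬0 = 3
Q ∨ ¬P = 1 ∨ 3 = 3
¬(Q → P) ∨ (Q ∨ ¬P) = 1 ∨ 3 = 3
¬Q = ¬1 = 2
Q ∨ ¬Q = 1 ∨ 2 = 2
(Q ∨ ¬Q) ∨ Q = 2 ∨ 1 = 2
(¬(Q → P) ∨ (Q ∨ ¬P)) → ((Q ∨ ¬Q) ∨ Q) = 3 → 2 = 2
No assignment yields a value below 2, so this is the minimum.

2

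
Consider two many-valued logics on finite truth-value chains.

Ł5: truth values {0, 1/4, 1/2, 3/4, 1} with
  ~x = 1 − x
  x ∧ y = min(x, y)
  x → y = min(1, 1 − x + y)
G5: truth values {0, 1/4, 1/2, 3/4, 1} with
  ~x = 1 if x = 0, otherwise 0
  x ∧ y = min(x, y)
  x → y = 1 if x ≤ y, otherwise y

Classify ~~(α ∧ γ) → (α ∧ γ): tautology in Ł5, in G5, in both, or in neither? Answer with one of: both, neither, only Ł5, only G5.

only Ł5

In Ł5: every assignment gives 1 — tautology.
In G5: at α = 1/4, γ = 1/4 the value is 1/4 — not a tautology.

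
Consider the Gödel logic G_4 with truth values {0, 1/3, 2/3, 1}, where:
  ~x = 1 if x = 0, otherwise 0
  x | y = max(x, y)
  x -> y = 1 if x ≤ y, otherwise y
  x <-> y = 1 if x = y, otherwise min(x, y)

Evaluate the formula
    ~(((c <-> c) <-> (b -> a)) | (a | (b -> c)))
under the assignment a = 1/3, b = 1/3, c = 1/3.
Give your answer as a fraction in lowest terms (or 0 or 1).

0

c <-> c = 1/3 <-> 1/3 = 1
b -> a = 1/3 -> 1/3 = 1
(c <-> c) <-> (b -> a) = 1 <-> 1 = 1
b -> c = 1/3 -> 1/3 = 1
a | (b -> c) = 1/3 | 1 = 1
((c <-> c) <-> (b -> a)) | (a | (b -> c)) = 1 | 1 = 1
~(((c <-> c) <-> (b -> a)) | (a | (b -> c))) = ~1 = 0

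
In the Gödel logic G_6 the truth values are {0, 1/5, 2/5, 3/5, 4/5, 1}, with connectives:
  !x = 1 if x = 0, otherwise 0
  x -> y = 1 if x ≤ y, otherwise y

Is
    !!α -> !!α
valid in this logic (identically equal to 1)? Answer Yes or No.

Yes

α = 0 ↦ 1
α = 1/5 ↦ 1
α = 2/5 ↦ 1
α = 3/5 ↦ 1
α = 4/5 ↦ 1
α = 1 ↦ 1
Every assignment gives a value ≥ 1.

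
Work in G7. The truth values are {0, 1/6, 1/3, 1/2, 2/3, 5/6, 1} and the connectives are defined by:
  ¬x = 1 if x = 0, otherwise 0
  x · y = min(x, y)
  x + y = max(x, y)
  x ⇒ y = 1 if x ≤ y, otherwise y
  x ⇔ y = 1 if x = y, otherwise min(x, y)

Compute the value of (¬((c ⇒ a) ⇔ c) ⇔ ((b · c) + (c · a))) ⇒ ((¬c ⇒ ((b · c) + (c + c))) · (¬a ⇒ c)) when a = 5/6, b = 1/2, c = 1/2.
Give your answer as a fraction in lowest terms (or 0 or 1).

1

c ⇒ a = 1/2 ⇒ 5/6 = 1
(c ⇒ a) ⇔ c = 1 ⇔ 1/2 = 1/2
¬((c ⇒ a) ⇔ c) = ¬1/2 = 0
b · c = 1/2 · 1/2 = 1/2
c · a = 1/2 · 5/6 = 1/2
(b · c) + (c · a) = 1/2 + 1/2 = 1/2
¬((c ⇒ a) ⇔ c) ⇔ ((b · c) + (c · a)) = 0 ⇔ 1/2 = 0
¬c = ¬1/2 = 0
b · c = 1/2 · 1/2 = 1/2
c + c = 1/2 + 1/2 = 1/2
(b · c) + (c + c) = 1/2 + 1/2 = 1/2
¬c ⇒ ((b · c) + (c + c)) = 0 ⇒ 1/2 = 1
¬a = ¬5/6 = 0
¬a ⇒ c = 0 ⇒ 1/2 = 1
(¬c ⇒ ((b · c) + (c + c))) · (¬a ⇒ c) = 1 · 1 = 1
(¬((c ⇒ a) ⇔ c) ⇔ ((b · c) + (c · a))) ⇒ ((¬c ⇒ ((b · c) + (c + c))) · (¬a ⇒ c)) = 0 ⇒ 1 = 1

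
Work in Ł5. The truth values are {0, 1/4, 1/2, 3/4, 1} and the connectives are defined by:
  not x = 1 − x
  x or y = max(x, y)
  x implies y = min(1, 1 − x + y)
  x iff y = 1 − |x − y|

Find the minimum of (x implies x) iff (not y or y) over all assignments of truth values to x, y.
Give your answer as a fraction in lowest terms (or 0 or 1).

1/2

Take x = 0, y = 1/2:
x implies x = 0 implies 0 = 1
not y = not 1/2 = 1/2
not y or y = 1/2 or 1/2 = 1/2
(x implies x) iff (not y or y) = 1 iff 1/2 = 1/2
No assignment yields a value below 1/2, so this is the minimum.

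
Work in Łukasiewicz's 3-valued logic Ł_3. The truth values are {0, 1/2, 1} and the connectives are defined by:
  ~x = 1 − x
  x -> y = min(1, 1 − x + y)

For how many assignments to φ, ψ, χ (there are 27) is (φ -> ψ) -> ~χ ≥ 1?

13

value 1: 13 assignments (counts)
value 1/2: 8 assignments
value 0: 6 assignments
So 13 of the 27 assignments meet the threshold.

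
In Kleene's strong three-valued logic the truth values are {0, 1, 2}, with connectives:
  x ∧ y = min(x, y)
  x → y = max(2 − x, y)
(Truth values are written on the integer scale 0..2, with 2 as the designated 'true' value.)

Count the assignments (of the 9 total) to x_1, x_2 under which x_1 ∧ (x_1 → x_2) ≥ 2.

1

x_1 = 0, x_2 = 0 ↦ 0  <
x_1 = 0, x_2 = 1 ↦ 0  <
x_1 = 0, x_2 = 2 ↦ 0  <
x_1 = 1, x_2 = 0 ↦ 1  <
x_1 = 1, x_2 = 1 ↦ 1  <
x_1 = 1, x_2 = 2 ↦ 1  <
x_1 = 2, x_2 = 0 ↦ 0  <
x_1 = 2, x_2 = 1 ↦ 1  <
x_1 = 2, x_2 = 2 ↦ 2  ≥
So 1 of the 9 assignments meets the threshold.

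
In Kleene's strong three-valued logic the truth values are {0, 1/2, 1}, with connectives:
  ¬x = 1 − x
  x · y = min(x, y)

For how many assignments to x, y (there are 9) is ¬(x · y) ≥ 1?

x = 0, y = 0 ↦ 1  ≥
x = 0, y = 1/2 ↦ 1  ≥
x = 0, y = 1 ↦ 1  ≥
x = 1/2, y = 0 ↦ 1  ≥
x = 1/2, y = 1/2 ↦ 1/2  <
x = 1/2, y = 1 ↦ 1/2  <
x = 1, y = 0 ↦ 1  ≥
x = 1, y = 1/2 ↦ 1/2  <
x = 1, y = 1 ↦ 0  <
So 5 of the 9 assignments meet the threshold.

5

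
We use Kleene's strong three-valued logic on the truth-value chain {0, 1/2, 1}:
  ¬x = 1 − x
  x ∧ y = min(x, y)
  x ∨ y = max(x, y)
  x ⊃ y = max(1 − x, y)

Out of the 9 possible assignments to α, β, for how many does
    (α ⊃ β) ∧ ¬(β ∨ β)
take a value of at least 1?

α = 0, β = 0 ↦ 1  ≥
α = 0, β = 1/2 ↦ 1/2  <
α = 0, β = 1 ↦ 0  <
α = 1/2, β = 0 ↦ 1/2  <
α = 1/2, β = 1/2 ↦ 1/2  <
α = 1/2, β = 1 ↦ 0  <
α = 1, β = 0 ↦ 0  <
α = 1, β = 1/2 ↦ 1/2  <
α = 1, β = 1 ↦ 0  <
So 1 of the 9 assignments meets the threshold.

1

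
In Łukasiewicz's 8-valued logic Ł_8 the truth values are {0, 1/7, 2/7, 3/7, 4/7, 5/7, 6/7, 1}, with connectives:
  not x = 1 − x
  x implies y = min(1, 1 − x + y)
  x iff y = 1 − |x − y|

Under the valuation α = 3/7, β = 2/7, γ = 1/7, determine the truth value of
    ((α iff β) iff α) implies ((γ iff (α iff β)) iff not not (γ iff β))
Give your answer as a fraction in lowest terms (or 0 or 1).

6/7

α iff β = 3/7 iff 2/7 = 6/7
(α iff β) iff α = 6/7 iff 3/7 = 4/7
α iff β = 3/7 iff 2/7 = 6/7
γ iff (α iff β) = 1/7 iff 6/7 = 2/7
γ iff β = 1/7 iff 2/7 = 6/7
not (γ iff β) = not 6/7 = 1/7
not not (γ iff β) = not 1/7 = 6/7
(γ iff (α iff β)) iff not not (γ iff β) = 2/7 iff 6/7 = 3/7
((α iff β) iff α) implies ((γ iff (α iff β)) iff not not (γ iff β)) = 4/7 implies 3/7 = 6/7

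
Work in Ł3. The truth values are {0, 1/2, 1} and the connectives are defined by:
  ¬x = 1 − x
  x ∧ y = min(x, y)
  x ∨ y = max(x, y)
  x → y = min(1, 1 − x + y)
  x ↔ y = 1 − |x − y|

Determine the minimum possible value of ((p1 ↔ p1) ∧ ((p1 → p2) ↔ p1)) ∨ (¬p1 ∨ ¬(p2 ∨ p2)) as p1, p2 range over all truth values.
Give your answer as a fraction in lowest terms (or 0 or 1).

Take p1 = 1/2, p2 = 1/2:
p1 ↔ p1 = 1/2 ↔ 1/2 = 1
p1 → p2 = 1/2 → 1/2 = 1
(p1 → p2) ↔ p1 = 1 ↔ 1/2 = 1/2
(p1 ↔ p1) ∧ ((p1 → p2) ↔ p1) = 1 ∧ 1/2 = 1/2
¬p1 = ¬1/2 = 1/2
p2 ∨ p2 = 1/2 ∨ 1/2 = 1/2
¬(p2 ∨ p2) = ¬1/2 = 1/2
¬p1 ∨ ¬(p2 ∨ p2) = 1/2 ∨ 1/2 = 1/2
((p1 ↔ p1) ∧ ((p1 → p2) ↔ p1)) ∨ (¬p1 ∨ ¬(p2 ∨ p2)) = 1/2 ∨ 1/2 = 1/2
No assignment yields a value below 1/2, so this is the minimum.

1/2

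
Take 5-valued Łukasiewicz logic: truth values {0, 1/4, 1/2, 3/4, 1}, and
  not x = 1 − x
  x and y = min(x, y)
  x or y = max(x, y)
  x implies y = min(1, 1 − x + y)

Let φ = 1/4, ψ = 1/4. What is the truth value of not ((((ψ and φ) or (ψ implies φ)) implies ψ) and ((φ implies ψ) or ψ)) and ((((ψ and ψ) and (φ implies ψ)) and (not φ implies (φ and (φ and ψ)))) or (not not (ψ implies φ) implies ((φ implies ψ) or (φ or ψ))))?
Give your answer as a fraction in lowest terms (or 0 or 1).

ψ and φ = 1/4 and 1/4 = 1/4
ψ implies φ = 1/4 implies 1/4 = 1
(ψ and φ) or (ψ implies φ) = 1/4 or 1 = 1
((ψ and φ) or (ψ implies φ)) implies ψ = 1 implies 1/4 = 1/4
φ implies ψ = 1/4 implies 1/4 = 1
(φ implies ψ) or ψ = 1 or 1/4 = 1
(((ψ and φ) or (ψ implies φ)) implies ψ) and ((φ implies ψ) or ψ) = 1/4 and 1 = 1/4
not ((((ψ and φ) or (ψ implies φ)) implies ψ) and ((φ implies ψ) or ψ)) = not 1/4 = 3/4
ψ and ψ = 1/4 and 1/4 = 1/4
φ implies ψ = 1/4 implies 1/4 = 1
(ψ and ψ) and (φ implies ψ) = 1/4 and 1 = 1/4
not φ = not 1/4 = 3/4
φ and ψ = 1/4 and 1/4 = 1/4
φ and (φ and ψ) = 1/4 and 1/4 = 1/4
not φ implies (φ and (φ and ψ)) = 3/4 implies 1/4 = 1/2
((ψ and ψ) and (φ implies ψ)) and (not φ implies (φ and (φ and ψ))) = 1/4 and 1/2 = 1/4
ψ implies φ = 1/4 implies 1/4 = 1
not (ψ implies φ) = not 1 = 0
not not (ψ implies φ) = not 0 = 1
φ implies ψ = 1/4 implies 1/4 = 1
φ or ψ = 1/4 or 1/4 = 1/4
(φ implies ψ) or (φ or ψ) = 1 or 1/4 = 1
not not (ψ implies φ) implies ((φ implies ψ) or (φ or ψ)) = 1 implies 1 = 1
(((ψ and ψ) and (φ implies ψ)) and (not φ implies (φ and (φ and ψ)))) or (not not (ψ implies φ) implies ((φ implies ψ) or (φ or ψ))) = 1/4 or 1 = 1
not ((((ψ and φ) or (ψ implies φ)) implies ψ) and ((φ implies ψ) or ψ)) and ((((ψ and ψ) and (φ implies ψ)) and (not φ implies (φ and (φ and ψ)))) or (not not (ψ implies φ) implies ((φ implies ψ) or (φ or ψ)))) = 3/4 and 1 = 3/4

3/4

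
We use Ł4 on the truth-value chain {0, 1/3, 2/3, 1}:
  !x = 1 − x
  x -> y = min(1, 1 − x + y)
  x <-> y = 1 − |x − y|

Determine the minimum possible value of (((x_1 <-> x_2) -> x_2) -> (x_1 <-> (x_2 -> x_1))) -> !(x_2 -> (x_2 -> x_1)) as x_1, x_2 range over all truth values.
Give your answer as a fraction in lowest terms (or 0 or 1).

Take x_1 = 0, x_2 = 0:
x_1 <-> x_2 = 0 <-> 0 = 1
(x_1 <-> x_2) -> x_2 = 1 -> 0 = 0
x_2 -> x_1 = 0 -> 0 = 1
x_1 <-> (x_2 -> x_1) = 0 <-> 1 = 0
((x_1 <-> x_2) -> x_2) -> (x_1 <-> (x_2 -> x_1)) = 0 -> 0 = 1
x_2 -> x_1 = 0 -> 0 = 1
x_2 -> (x_2 -> x_1) = 0 -> 1 = 1
!(x_2 -> (x_2 -> x_1)) = !1 = 0
(((x_1 <-> x_2) -> x_2) -> (x_1 <-> (x_2 -> x_1))) -> !(x_2 -> (x_2 -> x_1)) = 1 -> 0 = 0
No assignment yields a value below 0, so this is the minimum.

0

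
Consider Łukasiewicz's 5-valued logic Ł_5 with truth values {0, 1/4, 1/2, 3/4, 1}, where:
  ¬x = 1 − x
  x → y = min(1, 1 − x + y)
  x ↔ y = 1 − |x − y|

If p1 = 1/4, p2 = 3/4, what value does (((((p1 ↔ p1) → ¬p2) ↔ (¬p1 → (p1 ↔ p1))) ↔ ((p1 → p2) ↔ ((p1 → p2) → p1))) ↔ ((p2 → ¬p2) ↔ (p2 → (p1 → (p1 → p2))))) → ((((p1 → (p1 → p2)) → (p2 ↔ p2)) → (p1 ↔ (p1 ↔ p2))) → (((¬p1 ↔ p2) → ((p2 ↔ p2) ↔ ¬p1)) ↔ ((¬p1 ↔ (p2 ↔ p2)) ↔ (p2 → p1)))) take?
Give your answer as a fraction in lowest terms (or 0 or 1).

1

p1 ↔ p1 = 1/4 ↔ 1/4 = 1
¬p2 = ¬3/4 = 1/4
(p1 ↔ p1) → ¬p2 = 1 → 1/4 = 1/4
¬p1 = ¬1/4 = 3/4
p1 ↔ p1 = 1/4 ↔ 1/4 = 1
¬p1 → (p1 ↔ p1) = 3/4 → 1 = 1
((p1 ↔ p1) → ¬p2) ↔ (¬p1 → (p1 ↔ p1)) = 1/4 ↔ 1 = 1/4
p1 → p2 = 1/4 → 3/4 = 1
p1 → p2 = 1/4 → 3/4 = 1
(p1 → p2) → p1 = 1 → 1/4 = 1/4
(p1 → p2) ↔ ((p1 → p2) → p1) = 1 ↔ 1/4 = 1/4
(((p1 ↔ p1) → ¬p2) ↔ (¬p1 → (p1 ↔ p1))) ↔ ((p1 → p2) ↔ ((p1 → p2) → p1)) = 1/4 ↔ 1/4 = 1
¬p2 = ¬3/4 = 1/4
p2 → ¬p2 = 3/4 → 1/4 = 1/2
p1 → p2 = 1/4 → 3/4 = 1
p1 → (p1 → p2) = 1/4 → 1 = 1
p2 → (p1 → (p1 → p2)) = 3/4 → 1 = 1
(p2 → ¬p2) ↔ (p2 → (p1 → (p1 → p2))) = 1/2 ↔ 1 = 1/2
((((p1 ↔ p1) → ¬p2) ↔ (¬p1 → (p1 ↔ p1))) ↔ ((p1 → p2) ↔ ((p1 → p2) → p1))) ↔ ((p2 → ¬p2) ↔ (p2 → (p1 → (p1 → p2)))) = 1 ↔ 1/2 = 1/2
p1 → p2 = 1/4 → 3/4 = 1
p1 → (p1 → p2) = 1/4 → 1 = 1
p2 ↔ p2 = 3/4 ↔ 3/4 = 1
(p1 → (p1 → p2)) → (p2 ↔ p2) = 1 → 1 = 1
p1 ↔ p2 = 1/4 ↔ 3/4 = 1/2
p1 ↔ (p1 ↔ p2) = 1/4 ↔ 1/2 = 3/4
((p1 → (p1 → p2)) → (p2 ↔ p2)) → (p1 ↔ (p1 ↔ p2)) = 1 → 3/4 = 3/4
¬p1 = ¬1/4 = 3/4
¬p1 ↔ p2 = 3/4 ↔ 3/4 = 1
p2 ↔ p2 = 3/4 ↔ 3/4 = 1
¬p1 = ¬1/4 = 3/4
(p2 ↔ p2) ↔ ¬p1 = 1 ↔ 3/4 = 3/4
(¬p1 ↔ p2) → ((p2 ↔ p2) ↔ ¬p1) = 1 → 3/4 = 3/4
¬p1 = ¬1/4 = 3/4
p2 ↔ p2 = 3/4 ↔ 3/4 = 1
¬p1 ↔ (p2 ↔ p2) = 3/4 ↔ 1 = 3/4
p2 → p1 = 3/4 → 1/4 = 1/2
(¬p1 ↔ (p2 ↔ p2)) ↔ (p2 → p1) = 3/4 ↔ 1/2 = 3/4
((¬p1 ↔ p2) → ((p2 ↔ p2) ↔ ¬p1)) ↔ ((¬p1 ↔ (p2 ↔ p2)) ↔ (p2 → p1)) = 3/4 ↔ 3/4 = 1
(((p1 → (p1 → p2)) → (p2 ↔ p2)) → (p1 ↔ (p1 ↔ p2))) → (((¬p1 ↔ p2) → ((p2 ↔ p2) ↔ ¬p1)) ↔ ((¬p1 ↔ (p2 ↔ p2)) ↔ (p2 → p1))) = 3/4 → 1 = 1
(((((p1 ↔ p1) → ¬p2) ↔ (¬p1 → (p1 ↔ p1))) ↔ ((p1 → p2) ↔ ((p1 → p2) → p1))) ↔ ((p2 → ¬p2) ↔ (p2 → (p1 → (p1 → p2))))) → ((((p1 → (p1 → p2)) → (p2 ↔ p2)) → (p1 ↔ (p1 ↔ p2))) → (((¬p1 ↔ p2) → ((p2 ↔ p2) ↔ ¬p1)) ↔ ((¬p1 ↔ (p2 ↔ p2)) ↔ (p2 → p1)))) = 1/2 → 1 = 1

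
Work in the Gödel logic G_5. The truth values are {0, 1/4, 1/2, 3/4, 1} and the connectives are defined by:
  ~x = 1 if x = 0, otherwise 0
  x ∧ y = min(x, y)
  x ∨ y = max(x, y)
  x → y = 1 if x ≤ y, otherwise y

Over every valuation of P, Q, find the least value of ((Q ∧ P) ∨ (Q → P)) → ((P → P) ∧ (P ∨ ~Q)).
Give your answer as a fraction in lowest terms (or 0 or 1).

1/4

Take P = 1/4, Q = 1/4:
Q ∧ P = 1/4 ∧ 1/4 = 1/4
Q → P = 1/4 → 1/4 = 1
(Q ∧ P) ∨ (Q → P) = 1/4 ∨ 1 = 1
P → P = 1/4 → 1/4 = 1
~Q = ~1/4 = 0
P ∨ ~Q = 1/4 ∨ 0 = 1/4
(P → P) ∧ (P ∨ ~Q) = 1 ∧ 1/4 = 1/4
((Q ∧ P) ∨ (Q → P)) → ((P → P) ∧ (P ∨ ~Q)) = 1 → 1/4 = 1/4
No assignment yields a value below 1/4, so this is the minimum.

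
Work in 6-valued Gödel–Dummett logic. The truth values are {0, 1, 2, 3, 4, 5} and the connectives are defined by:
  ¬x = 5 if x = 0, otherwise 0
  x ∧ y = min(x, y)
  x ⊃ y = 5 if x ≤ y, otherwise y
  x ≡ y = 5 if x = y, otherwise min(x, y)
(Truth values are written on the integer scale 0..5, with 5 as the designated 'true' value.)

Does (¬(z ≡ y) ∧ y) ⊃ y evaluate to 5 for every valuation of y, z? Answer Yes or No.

Yes

At y = 4, z = 2, for instance:
z ≡ y = 2 ≡ 4 = 2
¬(z ≡ y) = ¬2 = 0
¬(z ≡ y) ∧ y = 0 ∧ 4 = 0
(¬(z ≡ y) ∧ y) ⊃ y = 0 ⊃ 4 = 5
and checking the remaining 35 assignments likewise gives ≥ 5 in every case.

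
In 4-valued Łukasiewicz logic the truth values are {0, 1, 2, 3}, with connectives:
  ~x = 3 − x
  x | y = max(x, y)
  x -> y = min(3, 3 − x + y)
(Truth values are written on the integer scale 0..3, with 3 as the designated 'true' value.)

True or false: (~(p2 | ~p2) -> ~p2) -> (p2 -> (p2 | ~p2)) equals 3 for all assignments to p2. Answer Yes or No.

Yes

p2 = 0 ↦ 3
p2 = 1 ↦ 3
p2 = 2 ↦ 3
p2 = 3 ↦ 3
Every assignment gives a value ≥ 3.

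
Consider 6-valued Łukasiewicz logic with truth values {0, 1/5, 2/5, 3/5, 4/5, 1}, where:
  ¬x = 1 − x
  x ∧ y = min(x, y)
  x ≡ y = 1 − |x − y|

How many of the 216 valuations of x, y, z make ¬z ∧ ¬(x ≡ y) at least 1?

2

value 1: 2 assignments (counts)
value 4/5: 10 assignments
value 3/5: 24 assignments
value 2/5: 44 assignments
value 1/5: 70 assignments
value 0: 66 assignments
So 2 of the 216 assignments meet the threshold.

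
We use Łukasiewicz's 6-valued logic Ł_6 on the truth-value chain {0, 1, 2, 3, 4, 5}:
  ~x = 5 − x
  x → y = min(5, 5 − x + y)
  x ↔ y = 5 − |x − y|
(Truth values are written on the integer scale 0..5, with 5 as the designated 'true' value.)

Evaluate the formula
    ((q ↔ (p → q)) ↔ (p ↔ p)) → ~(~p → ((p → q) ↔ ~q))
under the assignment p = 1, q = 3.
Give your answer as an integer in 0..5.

4

p → q = 1 → 3 = 5
q ↔ (p → q) = 3 ↔ 5 = 3
p ↔ p = 1 ↔ 1 = 5
(q ↔ (p → q)) ↔ (p ↔ p) = 3 ↔ 5 = 3
~p = ~1 = 4
p → q = 1 → 3 = 5
~q = ~3 = 2
(p → q) ↔ ~q = 5 ↔ 2 = 2
~p → ((p → q) ↔ ~q) = 4 → 2 = 3
~(~p → ((p → q) ↔ ~q)) = ~3 = 2
((q ↔ (p → q)) ↔ (p ↔ p)) → ~(~p → ((p → q) ↔ ~q)) = 3 → 2 = 4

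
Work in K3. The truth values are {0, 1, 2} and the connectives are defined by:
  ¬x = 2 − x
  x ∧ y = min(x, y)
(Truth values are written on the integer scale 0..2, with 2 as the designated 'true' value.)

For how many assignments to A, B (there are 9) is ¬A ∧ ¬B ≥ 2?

1

A = 0, B = 0 ↦ 2  ≥
A = 0, B = 1 ↦ 1  <
A = 0, B = 2 ↦ 0  <
A = 1, B = 0 ↦ 1  <
A = 1, B = 1 ↦ 1  <
A = 1, B = 2 ↦ 0  <
A = 2, B = 0 ↦ 0  <
A = 2, B = 1 ↦ 0  <
A = 2, B = 2 ↦ 0  <
So 1 of the 9 assignments meets the threshold.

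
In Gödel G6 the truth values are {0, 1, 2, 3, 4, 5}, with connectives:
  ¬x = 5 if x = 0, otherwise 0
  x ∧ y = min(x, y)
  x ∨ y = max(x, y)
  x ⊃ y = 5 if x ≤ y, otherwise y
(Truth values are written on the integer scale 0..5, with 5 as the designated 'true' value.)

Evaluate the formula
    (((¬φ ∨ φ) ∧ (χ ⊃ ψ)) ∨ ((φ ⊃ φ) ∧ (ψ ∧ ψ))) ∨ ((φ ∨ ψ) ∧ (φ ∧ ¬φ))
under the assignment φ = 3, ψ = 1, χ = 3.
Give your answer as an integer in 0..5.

1

¬φ = ¬3 = 0
¬φ ∨ φ = 0 ∨ 3 = 3
χ ⊃ ψ = 3 ⊃ 1 = 1
(¬φ ∨ φ) ∧ (χ ⊃ ψ) = 3 ∧ 1 = 1
φ ⊃ φ = 3 ⊃ 3 = 5
ψ ∧ ψ = 1 ∧ 1 = 1
(φ ⊃ φ) ∧ (ψ ∧ ψ) = 5 ∧ 1 = 1
((¬φ ∨ φ) ∧ (χ ⊃ ψ)) ∨ ((φ ⊃ φ) ∧ (ψ ∧ ψ)) = 1 ∨ 1 = 1
φ ∨ ψ = 3 ∨ 1 = 3
¬φ = ¬3 = 0
φ ∧ ¬φ = 3 ∧ 0 = 0
(φ ∨ ψ) ∧ (φ ∧ ¬φ) = 3 ∧ 0 = 0
(((¬φ ∨ φ) ∧ (χ ⊃ ψ)) ∨ ((φ ⊃ φ) ∧ (ψ ∧ ψ))) ∨ ((φ ∨ ψ) ∧ (φ ∧ ¬φ)) = 1 ∨ 0 = 1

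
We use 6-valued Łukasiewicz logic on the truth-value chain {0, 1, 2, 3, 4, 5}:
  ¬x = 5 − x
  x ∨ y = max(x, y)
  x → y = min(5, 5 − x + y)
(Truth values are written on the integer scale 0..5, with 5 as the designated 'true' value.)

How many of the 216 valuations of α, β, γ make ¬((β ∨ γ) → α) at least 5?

11

value 5: 11 assignments (counts)
value 4: 20 assignments
value 3: 27 assignments
value 2: 32 assignments
value 1: 35 assignments
value 0: 91 assignments
So 11 of the 216 assignments meet the threshold.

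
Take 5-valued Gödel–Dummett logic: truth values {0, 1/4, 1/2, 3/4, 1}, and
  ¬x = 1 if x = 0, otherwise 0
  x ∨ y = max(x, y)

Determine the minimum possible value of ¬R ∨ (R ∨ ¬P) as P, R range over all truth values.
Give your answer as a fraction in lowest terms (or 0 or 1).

1/4

Take P = 1/4, R = 1/4:
¬R = ¬1/4 = 0
¬P = ¬1/4 = 0
R ∨ ¬P = 1/4 ∨ 0 = 1/4
¬R ∨ (R ∨ ¬P) = 0 ∨ 1/4 = 1/4
No assignment yields a value below 1/4, so this is the minimum.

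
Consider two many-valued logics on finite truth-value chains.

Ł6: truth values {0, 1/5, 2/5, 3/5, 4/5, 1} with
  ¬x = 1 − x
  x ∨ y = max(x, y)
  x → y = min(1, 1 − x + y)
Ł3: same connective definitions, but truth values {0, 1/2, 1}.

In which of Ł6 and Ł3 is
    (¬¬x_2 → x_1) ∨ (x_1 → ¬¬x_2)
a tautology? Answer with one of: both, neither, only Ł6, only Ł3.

both

In Ł6: every assignment gives 1 — tautology.
In Ł3: every assignment gives 1 — tautology.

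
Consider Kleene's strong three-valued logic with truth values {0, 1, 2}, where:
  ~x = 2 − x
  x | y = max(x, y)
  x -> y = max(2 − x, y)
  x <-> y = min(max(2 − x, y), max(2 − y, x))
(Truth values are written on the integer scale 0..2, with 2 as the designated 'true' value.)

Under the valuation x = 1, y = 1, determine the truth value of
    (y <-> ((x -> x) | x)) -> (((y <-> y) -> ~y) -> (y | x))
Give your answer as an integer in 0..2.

1

x -> x = 1 -> 1 = 1
(x -> x) | x = 1 | 1 = 1
y <-> ((x -> x) | x) = 1 <-> 1 = 1
y <-> y = 1 <-> 1 = 1
~y = ~1 = 1
(y <-> y) -> ~y = 1 -> 1 = 1
y | x = 1 | 1 = 1
((y <-> y) -> ~y) -> (y | x) = 1 -> 1 = 1
(y <-> ((x -> x) | x)) -> (((y <-> y) -> ~y) -> (y | x)) = 1 -> 1 = 1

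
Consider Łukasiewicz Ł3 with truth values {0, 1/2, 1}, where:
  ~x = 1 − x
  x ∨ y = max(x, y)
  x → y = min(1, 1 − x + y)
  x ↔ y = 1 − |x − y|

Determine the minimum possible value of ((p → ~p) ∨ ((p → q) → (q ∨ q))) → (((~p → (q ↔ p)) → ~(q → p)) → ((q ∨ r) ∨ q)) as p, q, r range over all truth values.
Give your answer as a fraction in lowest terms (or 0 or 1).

Take p = 0, q = 1/2, r = 0:
~p = ~0 = 1
p → ~p = 0 → 1 = 1
p → q = 0 → 1/2 = 1
q ∨ q = 1/2 ∨ 1/2 = 1/2
(p → q) → (q ∨ q) = 1 → 1/2 = 1/2
(p → ~p) ∨ ((p → q) → (q ∨ q)) = 1 ∨ 1/2 = 1
~p = ~0 = 1
q ↔ p = 1/2 ↔ 0 = 1/2
~p → (q ↔ p) = 1 → 1/2 = 1/2
q → p = 1/2 → 0 = 1/2
~(q → p) = ~1/2 = 1/2
(~p → (q ↔ p)) → ~(q → p) = 1/2 → 1/2 = 1
q ∨ r = 1/2 ∨ 0 = 1/2
(q ∨ r) ∨ q = 1/2 ∨ 1/2 = 1/2
((~p → (q ↔ p)) → ~(q → p)) → ((q ∨ r) ∨ q) = 1 → 1/2 = 1/2
((p → ~p) ∨ ((p → q) → (q ∨ q))) → (((~p → (q ↔ p)) → ~(q → p)) → ((q ∨ r) ∨ q)) = 1 → 1/2 = 1/2
No assignment yields a value below 1/2, so this is the minimum.

1/2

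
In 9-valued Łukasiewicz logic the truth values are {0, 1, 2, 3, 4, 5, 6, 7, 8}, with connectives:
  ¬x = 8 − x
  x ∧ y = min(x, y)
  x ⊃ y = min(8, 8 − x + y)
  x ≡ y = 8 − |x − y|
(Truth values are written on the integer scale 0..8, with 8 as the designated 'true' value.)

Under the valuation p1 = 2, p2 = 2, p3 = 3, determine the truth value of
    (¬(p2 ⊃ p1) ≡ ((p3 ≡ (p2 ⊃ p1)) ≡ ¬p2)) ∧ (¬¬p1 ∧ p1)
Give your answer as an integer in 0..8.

p2 ⊃ p1 = 2 ⊃ 2 = 8
¬(p2 ⊃ p1) = ¬8 = 0
p2 ⊃ p1 = 2 ⊃ 2 = 8
p3 ≡ (p2 ⊃ p1) = 3 ≡ 8 = 3
¬p2 = ¬2 = 6
(p3 ≡ (p2 ⊃ p1)) ≡ ¬p2 = 3 ≡ 6 = 5
¬(p2 ⊃ p1) ≡ ((p3 ≡ (p2 ⊃ p1)) ≡ ¬p2) = 0 ≡ 5 = 3
¬p1 = ¬2 = 6
¬¬p1 = ¬6 = 2
¬¬p1 ∧ p1 = 2 ∧ 2 = 2
(¬(p2 ⊃ p1) ≡ ((p3 ≡ (p2 ⊃ p1)) ≡ ¬p2)) ∧ (¬¬p1 ∧ p1) = 3 ∧ 2 = 2

2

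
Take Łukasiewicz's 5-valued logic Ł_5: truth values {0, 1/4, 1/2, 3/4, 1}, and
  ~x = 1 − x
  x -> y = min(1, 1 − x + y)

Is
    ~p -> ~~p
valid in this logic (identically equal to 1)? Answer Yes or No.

Counterexample: take p = 0.
~p = ~0 = 1
~p = ~0 = 1
~~p = ~1 = 0
~p -> ~~p = 1 -> 0 = 0
This gives 0 ≠ 1.

No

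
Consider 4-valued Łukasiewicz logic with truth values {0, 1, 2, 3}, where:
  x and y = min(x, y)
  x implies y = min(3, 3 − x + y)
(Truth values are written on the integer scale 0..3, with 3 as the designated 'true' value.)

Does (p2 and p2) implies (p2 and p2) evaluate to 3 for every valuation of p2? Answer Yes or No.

Yes

p2 = 0 ↦ 3
p2 = 1 ↦ 3
p2 = 2 ↦ 3
p2 = 3 ↦ 3
Every assignment gives a value ≥ 3.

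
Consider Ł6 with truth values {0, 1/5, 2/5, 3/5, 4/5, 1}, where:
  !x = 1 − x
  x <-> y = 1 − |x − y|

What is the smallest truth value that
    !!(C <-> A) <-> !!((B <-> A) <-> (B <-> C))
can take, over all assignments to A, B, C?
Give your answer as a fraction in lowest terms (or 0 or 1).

1/5

Take A = 0, B = 2/5, C = 4/5:
C <-> A = 4/5 <-> 0 = 1/5
!(C <-> A) = !1/5 = 4/5
!!(C <-> A) = !4/5 = 1/5
B <-> A = 2/5 <-> 0 = 3/5
B <-> C = 2/5 <-> 4/5 = 3/5
(B <-> A) <-> (B <-> C) = 3/5 <-> 3/5 = 1
!((B <-> A) <-> (B <-> C)) = !1 = 0
!!((B <-> A) <-> (B <-> C)) = !0 = 1
!!(C <-> A) <-> !!((B <-> A) <-> (B <-> C)) = 1/5 <-> 1 = 1/5
No assignment yields a value below 1/5, so this is the minimum.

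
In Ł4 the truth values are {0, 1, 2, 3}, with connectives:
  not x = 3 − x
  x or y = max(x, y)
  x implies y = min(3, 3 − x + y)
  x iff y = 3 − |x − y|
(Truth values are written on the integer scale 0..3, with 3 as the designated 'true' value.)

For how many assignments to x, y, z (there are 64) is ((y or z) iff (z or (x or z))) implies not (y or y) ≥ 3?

24

value 3: 24 assignments (counts)
value 2: 19 assignments
value 1: 14 assignments
value 0: 7 assignments
So 24 of the 64 assignments meet the threshold.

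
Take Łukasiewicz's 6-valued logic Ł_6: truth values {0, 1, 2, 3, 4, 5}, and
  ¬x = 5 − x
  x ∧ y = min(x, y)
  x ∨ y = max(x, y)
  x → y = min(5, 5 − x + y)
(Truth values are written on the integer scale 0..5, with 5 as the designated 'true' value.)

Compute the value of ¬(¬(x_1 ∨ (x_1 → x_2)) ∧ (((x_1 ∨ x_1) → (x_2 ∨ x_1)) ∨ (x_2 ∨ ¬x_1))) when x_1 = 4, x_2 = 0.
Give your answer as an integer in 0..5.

4

x_1 → x_2 = 4 → 0 = 1
x_1 ∨ (x_1 → x_2) = 4 ∨ 1 = 4
¬(x_1 ∨ (x_1 → x_2)) = ¬4 = 1
x_1 ∨ x_1 = 4 ∨ 4 = 4
x_2 ∨ x_1 = 0 ∨ 4 = 4
(x_1 ∨ x_1) → (x_2 ∨ x_1) = 4 → 4 = 5
¬x_1 = ¬4 = 1
x_2 ∨ ¬x_1 = 0 ∨ 1 = 1
((x_1 ∨ x_1) → (x_2 ∨ x_1)) ∨ (x_2 ∨ ¬x_1) = 5 ∨ 1 = 5
¬(x_1 ∨ (x_1 → x_2)) ∧ (((x_1 ∨ x_1) → (x_2 ∨ x_1)) ∨ (x_2 ∨ ¬x_1)) = 1 ∧ 5 = 1
¬(¬(x_1 ∨ (x_1 → x_2)) ∧ (((x_1 ∨ x_1) → (x_2 ∨ x_1)) ∨ (x_2 ∨ ¬x_1))) = ¬1 = 4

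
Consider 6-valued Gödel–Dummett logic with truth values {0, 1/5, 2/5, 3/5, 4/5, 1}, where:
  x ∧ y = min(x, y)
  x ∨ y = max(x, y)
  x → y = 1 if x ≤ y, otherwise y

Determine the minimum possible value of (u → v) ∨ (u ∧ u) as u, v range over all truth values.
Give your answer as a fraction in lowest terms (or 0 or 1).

Take u = 1/5, v = 0:
u → v = 1/5 → 0 = 0
u ∧ u = 1/5 ∧ 1/5 = 1/5
(u → v) ∨ (u ∧ u) = 0 ∨ 1/5 = 1/5
No assignment yields a value below 1/5, so this is the minimum.

1/5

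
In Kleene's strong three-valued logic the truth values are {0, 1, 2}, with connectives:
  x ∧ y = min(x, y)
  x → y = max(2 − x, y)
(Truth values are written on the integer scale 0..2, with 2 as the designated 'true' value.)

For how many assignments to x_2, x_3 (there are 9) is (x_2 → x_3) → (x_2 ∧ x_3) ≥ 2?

2

x_2 = 0, x_3 = 0 ↦ 0  <
x_2 = 0, x_3 = 1 ↦ 0  <
x_2 = 0, x_3 = 2 ↦ 0  <
x_2 = 1, x_3 = 0 ↦ 1  <
x_2 = 1, x_3 = 1 ↦ 1  <
x_2 = 1, x_3 = 2 ↦ 1  <
x_2 = 2, x_3 = 0 ↦ 2  ≥
x_2 = 2, x_3 = 1 ↦ 1  <
x_2 = 2, x_3 = 2 ↦ 2  ≥
So 2 of the 9 assignments meet the threshold.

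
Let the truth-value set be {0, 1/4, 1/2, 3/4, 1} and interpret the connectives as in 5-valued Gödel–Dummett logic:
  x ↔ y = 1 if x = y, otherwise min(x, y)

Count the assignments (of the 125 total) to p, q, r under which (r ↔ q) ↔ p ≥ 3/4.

value 1: 25 assignments (counts)
value 3/4: 7 assignments (counts)
value 1/2: 15 assignments
value 1/4: 29 assignments
value 0: 49 assignments
So 32 of the 125 assignments meet the threshold.

32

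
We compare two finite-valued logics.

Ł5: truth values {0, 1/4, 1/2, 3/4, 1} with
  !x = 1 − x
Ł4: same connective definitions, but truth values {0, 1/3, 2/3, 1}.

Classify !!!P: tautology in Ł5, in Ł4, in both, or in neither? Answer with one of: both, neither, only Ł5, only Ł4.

neither

In Ł5: at P = 1/4 the value is 3/4 — not a tautology.
In Ł4: at P = 1/3 the value is 2/3 — not a tautology.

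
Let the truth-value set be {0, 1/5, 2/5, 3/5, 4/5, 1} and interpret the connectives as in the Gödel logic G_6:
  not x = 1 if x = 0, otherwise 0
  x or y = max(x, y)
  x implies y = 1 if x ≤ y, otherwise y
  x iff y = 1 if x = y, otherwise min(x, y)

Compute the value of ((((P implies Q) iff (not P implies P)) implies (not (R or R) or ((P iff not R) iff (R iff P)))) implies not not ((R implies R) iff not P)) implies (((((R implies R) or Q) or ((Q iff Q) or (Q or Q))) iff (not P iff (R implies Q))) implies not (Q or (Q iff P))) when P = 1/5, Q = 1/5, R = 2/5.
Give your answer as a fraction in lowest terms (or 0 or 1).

P implies Q = 1/5 implies 1/5 = 1
not P = not 1/5 = 0
not P implies P = 0 implies 1/5 = 1
(P implies Q) iff (not P implies P) = 1 iff 1 = 1
R or R = 2/5 or 2/5 = 2/5
not (R or R) = not 2/5 = 0
not R = not 2/5 = 0
P iff not R = 1/5 iff 0 = 0
R iff P = 2/5 iff 1/5 = 1/5
(P iff not R) iff (R iff P) = 0 iff 1/5 = 0
not (R or R) or ((P iff not R) iff (R iff P)) = 0 or 0 = 0
((P implies Q) iff (not P implies P)) implies (not (R or R) or ((P iff not R) iff (R iff P))) = 1 implies 0 = 0
R implies R = 2/5 implies 2/5 = 1
not P = not 1/5 = 0
(R implies R) iff not P = 1 iff 0 = 0
not ((R implies R) iff not P) = not 0 = 1
not not ((R implies R) iff not P) = not 1 = 0
(((P implies Q) iff (not P implies P)) implies (not (R or R) or ((P iff not R) iff (R iff P)))) implies not not ((R implies R) iff not P) = 0 implies 0 = 1
R implies R = 2/5 implies 2/5 = 1
(R implies R) or Q = 1 or 1/5 = 1
Q iff Q = 1/5 iff 1/5 = 1
Q or Q = 1/5 or 1/5 = 1/5
(Q iff Q) or (Q or Q) = 1 or 1/5 = 1
((R implies R) or Q) or ((Q iff Q) or (Q or Q)) = 1 or 1 = 1
not P = not 1/5 = 0
R implies Q = 2/5 implies 1/5 = 1/5
not P iff (R implies Q) = 0 iff 1/5 = 0
(((R implies R) or Q) or ((Q iff Q) or (Q or Q))) iff (not P iff (R implies Q)) = 1 iff 0 = 0
Q iff P = 1/5 iff 1/5 = 1
Q or (Q iff P) = 1/5 or 1 = 1
not (Q or (Q iff P)) = not 1 = 0
((((R implies R) or Q) or ((Q iff Q) or (Q or Q))) iff (not P iff (R implies Q))) implies not (Q or (Q iff P)) = 0 implies 0 = 1
((((P implies Q) iff (not P implies P)) implies (not (R or R) or ((P iff not R) iff (R iff P)))) implies not not ((R implies R) iff not P)) implies (((((R implies R) or Q) or ((Q iff Q) or (Q or Q))) iff (not P iff (R implies Q))) implies not (Q or (Q iff P))) = 1 implies 1 = 1

1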